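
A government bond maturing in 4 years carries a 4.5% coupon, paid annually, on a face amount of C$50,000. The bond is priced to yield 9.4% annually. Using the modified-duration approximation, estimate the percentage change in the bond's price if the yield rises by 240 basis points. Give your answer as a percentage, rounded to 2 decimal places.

Periodic yield y = 0.094. Modified duration first:
  t   CF        PV=CF/(1+0.094)^t    t·PV
  1     2,250.00     2,056.6728     2,056.6728
  2     2,250.00     1,879.9568     3,759.9136
  3     2,250.00     1,718.4249     5,155.2746
  4    52,250.00    36,476.8231   145,907.2923
  Σ                 42,131.8775   156,879.1534
P = 42,131.8775; D_Mac = 3.72353 yrs; D_mod = 3.72353/(1+0.094) = 3.40359 yrs.
ΔP/P ≈ -D_mod · Δy = -3.40359 × (+0.024) = -0.081686 = -8.1686%.

-8.17%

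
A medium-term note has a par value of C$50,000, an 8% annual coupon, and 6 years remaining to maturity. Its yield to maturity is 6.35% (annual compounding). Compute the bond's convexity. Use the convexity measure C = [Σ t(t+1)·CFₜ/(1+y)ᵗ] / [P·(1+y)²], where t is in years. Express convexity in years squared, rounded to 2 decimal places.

With y = 0.0635:
  t   CF        PV=CF/(1+0.0635)^t    t·PV        t(t+1)·PV
  1     4,000.00     3,761.1660     3,761.1660       7,522.3319
  2     4,000.00     3,536.5923     7,073.1847      21,219.5541
  3     4,000.00     3,325.4277     9,976.2831      39,905.1323
  4     4,000.00     3,126.8714    12,507.4854      62,537.4272
  5     4,000.00     2,940.1705    14,700.8526      88,205.1159
  6    54,000.00    37,322.3339   223,934.0036   1,567,538.0255
  Σ                 54,012.5618   271,952.9754   1,786,927.5868
P = 54,012.5618.
Convexity = Σ t(t+1)·PV / [P·(1+y)²] = 1,786,927.5868 / (54,012.5618 × 1.131032) = 29.25076.

29.25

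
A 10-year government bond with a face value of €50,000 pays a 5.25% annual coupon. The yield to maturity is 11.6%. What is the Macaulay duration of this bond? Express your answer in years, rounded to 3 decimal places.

Periodic yield y = 0.116. Discount each cash flow and weight by its year:
  t   CF        PV=CF/(1+0.116)^t    t·PV
  1     2,625.00     2,352.1505     2,352.1505
  2     2,625.00     2,107.6618     4,215.3235
  3     2,625.00     1,888.5858     5,665.7575
  4     2,625.00     1,692.2812     6,769.1248
  5     2,625.00     1,516.3810     7,581.9050
  6     2,625.00     1,358.7643     8,152.5860
  7     2,625.00     1,217.5308     8,522.7154
  8     2,625.00     1,090.9774     8,727.8191
  9     2,625.00       977.5783     8,798.2048
  10   52,625.00    17,561.0372   175,610.3720
  Σ                 31,762.9483   236,395.9586
Price P = Σ PV = 31,762.9483.
Macaulay duration = Σ(t·PV) / P = 236,395.9586 / 31,762.9483 = 7.44251 years.

7.443 years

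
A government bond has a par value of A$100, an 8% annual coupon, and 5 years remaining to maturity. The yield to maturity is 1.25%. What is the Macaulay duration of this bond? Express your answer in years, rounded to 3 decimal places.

4.411 years

Periodic yield y = 0.0125. Discount each cash flow and weight by its year:
  t   CF        PV=CF/(1+0.0125)^t    t·PV
  1         8.00         7.9012         7.9012
  2         8.00         7.8037        15.6074
  3         8.00         7.7073        23.1220
  4         8.00         7.6122        30.4488
  5       108.00       101.4959       507.4796
  Σ                    132.5204       584.5590
Price P = Σ PV = 132.5204.
Macaulay duration = Σ(t·PV) / P = 584.5590 / 132.5204 = 4.41109 years.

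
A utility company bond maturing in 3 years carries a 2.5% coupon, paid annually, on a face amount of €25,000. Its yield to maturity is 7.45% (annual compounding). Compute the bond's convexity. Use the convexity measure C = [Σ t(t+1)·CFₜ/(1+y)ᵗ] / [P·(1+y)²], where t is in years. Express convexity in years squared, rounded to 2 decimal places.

10.03

With y = 0.0745:
  t   CF        PV=CF/(1+0.0745)^t    t·PV        t(t+1)·PV
  1       625.00       581.6659       581.6659       1,163.3318
  2       625.00       541.3363     1,082.6727       3,248.0180
  3    25,625.00    20,655.9234    61,967.7702     247,871.0809
  Σ                 21,778.9256    63,632.1088     252,282.4307
P = 21,778.9256.
Convexity = Σ t(t+1)·PV / [P·(1+y)²] = 252,282.4307 / (21,778.9256 × 1.154550) = 10.03316.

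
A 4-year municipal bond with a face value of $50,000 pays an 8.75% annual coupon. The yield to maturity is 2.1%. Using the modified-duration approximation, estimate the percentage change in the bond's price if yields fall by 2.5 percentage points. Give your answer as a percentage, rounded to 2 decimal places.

+8.80%

Periodic yield y = 0.021. Modified duration first:
  t   CF        PV=CF/(1+0.021)^t    t·PV
  1     4,375.00     4,285.0147     4,285.0147
  2     4,375.00     4,196.8802     8,393.7604
  3     4,375.00     4,110.5585    12,331.6754
  4    54,375.00    50,037.5805   200,150.3219
  Σ                 62,630.0339   225,160.7725
P = 62,630.0339; D_Mac = 3.59509 yrs; D_mod = 3.59509/(1+0.021) = 3.52115 yrs.
ΔP/P ≈ -D_mod · Δy = -3.52115 × (-0.025) = +0.088029 = +8.8029%.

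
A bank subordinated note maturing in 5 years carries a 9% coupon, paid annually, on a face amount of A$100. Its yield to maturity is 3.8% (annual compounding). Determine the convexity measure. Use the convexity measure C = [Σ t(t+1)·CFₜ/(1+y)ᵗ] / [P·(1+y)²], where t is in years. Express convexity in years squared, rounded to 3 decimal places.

With y = 0.038:
  t   CF        PV=CF/(1+0.038)^t    t·PV        t(t+1)·PV
  1         9.00         8.6705         8.6705          17.3410
  2         9.00         8.3531        16.7062          50.1186
  3         9.00         8.0473        24.1419          96.5677
  4         9.00         7.7527        31.0108         155.0540
  5       109.00        90.4565       452.2824       2,713.6947
  Σ                    123.2801       532.8119       3,032.7760
P = 123.2801.
Convexity = Σ t(t+1)·PV / [P·(1+y)²] = 3,032.7760 / (123.2801 × 1.077444) = 22.83245.

22.832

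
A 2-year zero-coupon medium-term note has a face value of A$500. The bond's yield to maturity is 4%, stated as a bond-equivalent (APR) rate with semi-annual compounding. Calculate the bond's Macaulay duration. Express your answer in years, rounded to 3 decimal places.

2.000 years

A zero-coupon bond has a single cash flow at maturity, so its Macaulay duration equals its maturity: 2 years.
(Equivalently: 4 semi-annual periods ÷ 2 = 2 years.)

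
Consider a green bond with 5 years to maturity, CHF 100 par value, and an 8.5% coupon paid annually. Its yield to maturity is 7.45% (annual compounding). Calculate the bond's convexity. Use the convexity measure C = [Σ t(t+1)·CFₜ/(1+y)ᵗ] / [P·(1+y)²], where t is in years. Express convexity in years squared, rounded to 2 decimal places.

21.12

With y = 0.0745:
  t   CF        PV=CF/(1+0.0745)^t    t·PV        t(t+1)·PV
  1         8.50         7.9107         7.9107          15.8213
  2         8.50         7.3622        14.7243          44.1730
  3         8.50         6.8517        20.5552          82.2207
  4         8.50         6.3767        25.5066         127.5332
  5       108.50        75.7526       378.7631       2,272.5785
  Σ                    104.2538       447.4599       2,542.3267
P = 104.2538.
Convexity = Σ t(t+1)·PV / [P·(1+y)²] = 2,542.3267 / (104.2538 × 1.154550) = 21.12159.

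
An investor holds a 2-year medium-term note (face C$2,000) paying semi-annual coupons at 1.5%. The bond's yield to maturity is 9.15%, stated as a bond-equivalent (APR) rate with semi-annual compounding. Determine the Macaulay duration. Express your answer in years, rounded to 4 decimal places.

1.9758 years

Periodic yield y = 0.04575. Discount each cash flow and weight by its period:
  t   CF        PV=CF/(1+0.04575)^t    t·PV
  1        15.00        14.3438        14.3438
  2        15.00        13.7163        27.4325
  3        15.00        13.1162        39.3486
  4     2,015.00     1,684.8590     6,739.4359
  Σ                  1,726.0352     6,820.5608
Price P = Σ PV = 1,726.0352.
Macaulay duration = Σ(t·PV) / P = 6,820.5608 / 1,726.0352 = 3.95158 half-year periods.
In years: 3.95158 / 2 = 1.97579 years.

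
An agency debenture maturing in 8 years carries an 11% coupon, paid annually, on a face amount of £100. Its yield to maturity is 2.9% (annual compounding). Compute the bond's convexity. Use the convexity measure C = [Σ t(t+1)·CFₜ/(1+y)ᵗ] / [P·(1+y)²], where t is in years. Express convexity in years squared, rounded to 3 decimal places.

47.725

With y = 0.029:
  t   CF        PV=CF/(1+0.029)^t    t·PV        t(t+1)·PV
  1        11.00        10.6900        10.6900          21.3800
  2        11.00        10.3887        20.7774          62.3323
  3        11.00        10.0959        30.2878         121.1512
  4        11.00         9.8114        39.2456         196.2281
  5        11.00         9.5349        47.6745         286.0468
  6        11.00         9.2662        55.5970         389.1793
  7        11.00         9.0050        63.0352         504.2816
  8       111.00        88.3080       706.4639       6,358.1750
  Σ                    157.1001       973.7714       7,938.7742
P = 157.1001.
Convexity = Σ t(t+1)·PV / [P·(1+y)²] = 7,938.7742 / (157.1001 × 1.058841) = 47.72502.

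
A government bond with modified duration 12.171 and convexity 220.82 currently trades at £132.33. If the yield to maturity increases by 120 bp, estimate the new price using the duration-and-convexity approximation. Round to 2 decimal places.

£115.11

Duration effect: -D_mod·Δy = -12.171 × (+0.012) = -0.146052
Convexity effect: ½·C·(Δy)² = 0.5 × 220.82 × (0.012)² = +0.01589904
ΔP/P ≈ -0.146052 + 0.01589904 = -0.13015296
New price ≈ 132.33 × (1 - 0.13015296) = 115.1068588032.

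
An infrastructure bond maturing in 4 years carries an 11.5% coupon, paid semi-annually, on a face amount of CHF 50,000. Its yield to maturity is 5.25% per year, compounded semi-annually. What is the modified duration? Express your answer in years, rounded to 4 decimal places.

3.3036 years

Periodic yield y = 0.02625. First find Macaulay duration:
  t   CF        PV=CF/(1+0.02625)^t    t·PV
  1     2,875.00     2,801.4616     2,801.4616
  2     2,875.00     2,729.8043     5,459.6085
  3     2,875.00     2,659.9798     7,979.9394
  4     2,875.00     2,591.9413    10,367.7654
  5     2,875.00     2,525.6432    12,628.2160
  6     2,875.00     2,461.0409    14,766.2453
  7     2,875.00     2,398.0910    16,786.6370
  8    52,875.00    42,975.9039   343,807.2308
  Σ                 61,143.8660   414,597.1040
P = 61,143.8660; Macaulay duration = 414,597.1040 / 61,143.8660 = 6.78068 half-year periods = 3.39034 years.
Modified duration = D_Mac / (1 + y) = 3.39034 / 1.02625 = 3.30362 years.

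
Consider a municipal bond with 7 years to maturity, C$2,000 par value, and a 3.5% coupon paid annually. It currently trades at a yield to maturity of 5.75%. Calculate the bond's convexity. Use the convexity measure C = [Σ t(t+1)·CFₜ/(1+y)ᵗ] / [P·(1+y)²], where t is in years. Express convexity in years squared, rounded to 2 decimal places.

43.21

With y = 0.0575:
  t   CF        PV=CF/(1+0.0575)^t    t·PV        t(t+1)·PV
  1        70.00        66.1939        66.1939         132.3877
  2        70.00        62.5947       125.1893         375.5680
  3        70.00        59.1912       177.5735         710.2940
  4        70.00        55.9727       223.8909       1,119.4547
  5        70.00        52.9293       264.6465       1,587.8790
  6        70.00        50.0513       300.3081       2,102.1566
  7     2,070.00     1,399.6122     9,797.2853      78,378.2821
  Σ                  1,746.5452    10,955.0875      84,406.0221
P = 1,746.5452.
Convexity = Σ t(t+1)·PV / [P·(1+y)²] = 84,406.0221 / (1,746.5452 × 1.118306) = 43.21483.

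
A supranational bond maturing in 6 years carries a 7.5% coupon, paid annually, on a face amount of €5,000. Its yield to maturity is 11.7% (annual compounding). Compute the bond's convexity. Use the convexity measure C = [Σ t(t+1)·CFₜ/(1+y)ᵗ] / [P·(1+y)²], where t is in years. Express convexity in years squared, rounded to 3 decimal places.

25.858

With y = 0.117:
  t   CF        PV=CF/(1+0.117)^t    t·PV        t(t+1)·PV
  1       375.00       335.7207       335.7207         671.4414
  2       375.00       300.5557       601.1113       1,803.3340
  3       375.00       269.0740       807.2220       3,228.8881
  4       375.00       240.8899       963.5596       4,817.7978
  5       375.00       215.6579     1,078.2896       6,469.7375
  6     5,375.00     2,767.3203    16,603.9218     116,227.4529
  Σ                  4,129.2185    20,389.8250     133,218.6516
P = 4,129.2185.
Convexity = Σ t(t+1)·PV / [P·(1+y)²] = 133,218.6516 / (4,129.2185 × 1.247689) = 25.85776.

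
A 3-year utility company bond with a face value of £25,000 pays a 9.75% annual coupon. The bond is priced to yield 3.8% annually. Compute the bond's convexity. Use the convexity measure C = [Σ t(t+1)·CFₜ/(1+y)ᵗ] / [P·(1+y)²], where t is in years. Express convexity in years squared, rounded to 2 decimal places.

9.96

With y = 0.038:
  t   CF        PV=CF/(1+0.038)^t    t·PV        t(t+1)·PV
  1     2,437.50     2,348.2659     2,348.2659       4,696.5318
  2     2,437.50     2,262.2986     4,524.5971      13,573.7913
  3    27,437.50    24,533.1027    73,599.3081     294,397.2325
  Σ                 29,143.6672    80,472.1711     312,667.5556
P = 29,143.6672.
Convexity = Σ t(t+1)·PV / [P·(1+y)²] = 312,667.5556 / (29,143.6672 × 1.077444) = 9.95735.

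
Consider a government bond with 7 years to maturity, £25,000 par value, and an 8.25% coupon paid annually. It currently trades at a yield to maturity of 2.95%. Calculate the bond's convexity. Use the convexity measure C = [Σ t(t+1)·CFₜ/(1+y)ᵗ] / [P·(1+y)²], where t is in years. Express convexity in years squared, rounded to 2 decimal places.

40.77

With y = 0.0295:
  t   CF        PV=CF/(1+0.0295)^t    t·PV        t(t+1)·PV
  1     2,062.50     2,003.3997     2,003.3997       4,006.7994
  2     2,062.50     1,945.9929     3,891.9858      11,675.9575
  3     2,062.50     1,890.2311     5,670.6933      22,682.7732
  4     2,062.50     1,836.0671     7,344.2685      36,721.3424
  5     2,062.50     1,783.4552     8,917.2760      53,503.6558
  6     2,062.50     1,732.3508    10,394.1051      72,758.7354
  7    27,062.50    22,079.2063   154,554.4440   1,236,435.5518
  Σ                 33,270.7032   192,776.1723   1,437,784.8154
P = 33,270.7032.
Convexity = Σ t(t+1)·PV / [P·(1+y)²] = 1,437,784.8154 / (33,270.7032 × 1.059870) = 40.77361.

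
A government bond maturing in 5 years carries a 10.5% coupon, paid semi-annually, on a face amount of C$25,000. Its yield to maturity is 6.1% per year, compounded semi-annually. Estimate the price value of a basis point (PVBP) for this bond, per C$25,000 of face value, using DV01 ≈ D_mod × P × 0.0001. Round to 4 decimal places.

Periodic yield y = 0.0305.
  t   CF        PV=CF/(1+0.0305)^t    t·PV
  1     1,312.50     1,273.6536     1,273.6536
  2     1,312.50     1,235.9569     2,471.9138
  3     1,312.50     1,199.3759     3,598.1277
  4     1,312.50     1,163.8776     4,655.5106
  5     1,312.50     1,129.4300     5,647.1502
  6     1,312.50     1,096.0020     6,576.0118
  7     1,312.50     1,063.5633     7,444.9430
  8     1,312.50     1,032.0847     8,256.6777
  9     1,312.50     1,001.5378     9,013.8402
  10   26,312.50    19,484.1809   194,841.8085
  Σ                 29,679.6627   243,779.6371
P = 29,679.6627; D_Mac = 8.21369 half-year periods = 4.10685 yrs; D_mod = 3.98529 yrs.
DV01 ≈ 3.98529 × 29,679.6627 × 0.0001 = 11.828221.

C$11.8282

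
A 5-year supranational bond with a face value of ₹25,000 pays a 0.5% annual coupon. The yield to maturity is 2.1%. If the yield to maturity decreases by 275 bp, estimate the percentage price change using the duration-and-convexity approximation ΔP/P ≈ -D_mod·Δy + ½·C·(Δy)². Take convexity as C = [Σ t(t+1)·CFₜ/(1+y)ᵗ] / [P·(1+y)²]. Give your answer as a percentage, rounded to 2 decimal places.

+14.40%

With y = 0.021:
  t   CF        PV=CF/(1+0.021)^t    t·PV        t(t+1)·PV
  1       125.00       122.4290       122.4290         244.8580
  2       125.00       119.9109       239.8217         719.4652
  3       125.00       117.4445       352.3336       1,409.3343
  4       125.00       115.0289       460.1157       2,300.5784
  5    25,125.00    22,645.2625   113,226.3127     679,357.8761
  Σ                 23,120.0758   114,401.0127     684,032.1120
P = 23,120.0758; D_Mac = 4.94812 yrs; D_mod = 4.84635 yrs; C = 28.38153.
Duration effect: -4.84635 × (-0.0275) = +0.133275
Convexity effect: 0.5 × 28.38153 × (-0.0275)² = +0.0107318
ΔP/P ≈ +0.133275 + 0.0107318 = +0.144006 = +14.4006%.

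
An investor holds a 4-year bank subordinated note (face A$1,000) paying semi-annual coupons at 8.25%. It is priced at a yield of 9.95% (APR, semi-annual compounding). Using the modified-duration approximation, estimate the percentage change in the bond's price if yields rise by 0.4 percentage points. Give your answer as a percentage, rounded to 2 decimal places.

Periodic yield y = 0.04975. Modified duration first:
  t   CF        PV=CF/(1+0.04975)^t    t·PV
  1        41.25        39.2951        39.2951
  2        41.25        37.4328        74.8656
  3        41.25        35.6588       106.9763
  4        41.25        33.9688       135.8753
  5        41.25        32.3590       161.7948
  6        41.25        30.8254       184.9524
  7        41.25        29.3645       205.5516
  8     1,041.25       706.1028     5,648.8226
  Σ                    945.0071     6,558.1335
P = 945.0071; D_Mac = 6.93977 half-year periods = 3.46989 yrs; D_mod = 3.46989/(1+0.04975) = 3.30544 yrs.
ΔP/P ≈ -D_mod · Δy = -3.30544 × (+0.004) = -0.013222 = -1.3222%.

-1.32%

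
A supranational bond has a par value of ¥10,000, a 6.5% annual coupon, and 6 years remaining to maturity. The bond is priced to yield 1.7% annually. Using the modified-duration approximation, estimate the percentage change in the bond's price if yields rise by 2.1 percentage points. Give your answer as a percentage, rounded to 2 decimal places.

Periodic yield y = 0.017. Modified duration first:
  t   CF        PV=CF/(1+0.017)^t    t·PV
  1       650.00       639.1347       639.1347
  2       650.00       628.4510     1,256.9021
  3       650.00       617.9460     1,853.8379
  4       650.00       607.6165     2,430.4659
  5       650.00       597.4597     2,987.2983
  6    10,650.00     9,625.5131    57,753.0787
  Σ                 12,716.1210    66,920.7176
P = 12,716.1210; D_Mac = 5.26267 yrs; D_mod = 5.26267/(1+0.017) = 5.17470 yrs.
ΔP/P ≈ -D_mod · Δy = -5.17470 × (+0.021) = -0.108669 = -10.8669%.

-10.87%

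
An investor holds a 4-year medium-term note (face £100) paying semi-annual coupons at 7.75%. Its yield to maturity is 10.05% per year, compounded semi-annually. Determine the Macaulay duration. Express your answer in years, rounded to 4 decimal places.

3.4923 years

Periodic yield y = 0.05025. Discount each cash flow and weight by its period:
  t   CF        PV=CF/(1+0.05025)^t    t·PV
  1        3.875         3.6896         3.6896
  2        3.875         3.5131         7.0261
  3        3.875         3.3450        10.0349
  4        3.875         3.1849        12.7398
  5        3.875         3.0326        15.1628
  6        3.875         2.8875        17.3247
  7        3.875         2.7493        19.2451
  8      103.875        70.1729       561.3833
  Σ                     92.5748       646.6064
Price P = Σ PV = 92.5748.
Macaulay duration = Σ(t·PV) / P = 646.6064 / 92.5748 = 6.98469 half-year periods.
In years: 6.98469 / 2 = 3.49235 years.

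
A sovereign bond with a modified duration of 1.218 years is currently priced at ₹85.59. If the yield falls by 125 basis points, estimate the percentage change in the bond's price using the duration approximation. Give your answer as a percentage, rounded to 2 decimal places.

+1.52%

Duration approximation: ΔP/P ≈ -D_mod · Δy = -1.218 × (-0.0125) = +0.015225.
As a percentage: +1.5225%.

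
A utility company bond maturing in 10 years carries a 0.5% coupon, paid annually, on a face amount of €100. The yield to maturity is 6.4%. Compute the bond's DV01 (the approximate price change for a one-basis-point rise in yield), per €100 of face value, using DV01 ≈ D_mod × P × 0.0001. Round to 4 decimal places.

Periodic yield y = 0.064.
  t   CF        PV=CF/(1+0.064)^t    t·PV
  1         0.50         0.4699         0.4699
  2         0.50         0.4417         0.8833
  3         0.50         0.4151         1.2453
  4         0.50         0.3901         1.5605
  5         0.50         0.3667         1.8333
  6         0.50         0.3446         2.0676
  7         0.50         0.3239         2.2671
  8         0.50         0.3044         2.4352
  9         0.50         0.2861         2.5748
  10      100.50        54.0443       540.4429
  Σ                     57.3867       555.7798
P = 57.3867; D_Mac = 9.68482 yrs; D_mod = 9.10227 yrs.
DV01 ≈ 9.10227 × 57.3867 × 0.0001 = 0.052235.

€0.0522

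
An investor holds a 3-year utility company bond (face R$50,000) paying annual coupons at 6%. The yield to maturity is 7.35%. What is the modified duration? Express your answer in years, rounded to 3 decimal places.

Periodic yield y = 0.0735. First find Macaulay duration:
  t   CF        PV=CF/(1+0.0735)^t    t·PV
  1     3,000.00     2,794.5971     2,794.5971
  2     3,000.00     2,603.2577     5,206.5153
  3    53,000.00    42,841.9987   128,525.9960
  Σ                 48,239.8534   136,527.1084
P = 48,239.8534; Macaulay duration = 136,527.1084 / 48,239.8534 = 2.83017 years.
Modified duration = D_Mac / (1 + y) = 2.83017 / 1.0735 = 2.63640 years.

2.636 years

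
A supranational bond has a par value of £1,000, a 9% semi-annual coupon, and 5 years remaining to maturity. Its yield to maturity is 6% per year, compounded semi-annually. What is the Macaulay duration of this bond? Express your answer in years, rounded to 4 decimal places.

4.1929 years

Periodic yield y = 0.03. Discount each cash flow and weight by its period:
  t   CF        PV=CF/(1+0.03)^t    t·PV
  1        45.00        43.6893        43.6893
  2        45.00        42.4168        84.8336
  3        45.00        41.1814       123.5441
  4        45.00        39.9819       159.9277
  5        45.00        38.8174       194.0870
  6        45.00        37.6868       226.1207
  7        45.00        36.5891       256.1238
  8        45.00        35.5234       284.1873
  9        45.00        34.4888       310.3988
  10    1,045.00       777.5781     7,775.7814
  Σ                  1,127.9530     9,458.6938
Price P = Σ PV = 1,127.9530.
Macaulay duration = Σ(t·PV) / P = 9,458.6938 / 1,127.9530 = 8.38572 half-year periods.
In years: 8.38572 / 2 = 4.19286 years.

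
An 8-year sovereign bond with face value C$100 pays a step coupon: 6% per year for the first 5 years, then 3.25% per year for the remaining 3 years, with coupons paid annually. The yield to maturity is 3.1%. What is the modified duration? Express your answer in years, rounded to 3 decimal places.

6.507 years

Periodic yield y = 0.031. First find Macaulay duration:
  t   CF        PV=CF/(1+0.031)^t    t·PV
  1         6.00         5.8196         5.8196
  2         6.00         5.6446        11.2892
  3         6.00         5.4749        16.4247
  4         6.00         5.3103        21.2411
  5         6.00         5.1506        25.7530
  6         3.25         2.7060        16.2361
  7         3.25         2.6247        18.3726
  8       103.25        80.8762       647.0096
  Σ                    113.6068       762.1459
P = 113.6068; Macaulay duration = 762.1459 / 113.6068 = 6.70863 years.
Modified duration = D_Mac / (1 + y) = 6.70863 / 1.031 = 6.50691 years.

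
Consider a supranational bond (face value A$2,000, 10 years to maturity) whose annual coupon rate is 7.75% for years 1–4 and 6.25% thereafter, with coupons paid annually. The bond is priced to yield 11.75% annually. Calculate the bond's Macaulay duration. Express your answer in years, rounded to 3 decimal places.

6.890 years

Periodic yield y = 0.1175. Discount each cash flow and weight by its year:
  t   CF        PV=CF/(1+0.1175)^t    t·PV
  1       155.00       138.7025       138.7025
  2       155.00       124.1185       248.2371
  3       155.00       111.0680       333.2041
  4       155.00        99.3897       397.5590
  5       125.00        71.7253       358.6265
  6       125.00        64.1837       385.1023
  7       125.00        57.4351       402.0456
  8       125.00        51.3961       411.1684
  9       125.00        45.9920       413.9279
  10    2,125.00       699.6545     6,996.5448
  Σ                  1,463.6654    10,085.1181
Price P = Σ PV = 1,463.6654.
Macaulay duration = Σ(t·PV) / P = 10,085.1181 / 1,463.6654 = 6.89032 years.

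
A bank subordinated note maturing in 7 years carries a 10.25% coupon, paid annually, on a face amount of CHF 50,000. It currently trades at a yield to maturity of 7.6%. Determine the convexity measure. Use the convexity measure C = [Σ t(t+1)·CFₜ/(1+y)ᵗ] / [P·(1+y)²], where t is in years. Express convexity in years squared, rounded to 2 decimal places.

34.19

With y = 0.076:
  t   CF        PV=CF/(1+0.076)^t    t·PV        t(t+1)·PV
  1     5,125.00     4,763.0112     4,763.0112       9,526.0223
  2     5,125.00     4,426.5903     8,853.1806      26,559.5417
  3     5,125.00     4,113.9315    12,341.7945      49,367.1780
  4     5,125.00     3,823.3564    15,293.4256      76,467.1282
  5     5,125.00     3,553.3052    17,766.5261     106,599.1564
  6     5,125.00     3,302.3283    19,813.9696     138,697.7871
  7    55,125.00    33,011.3058   231,079.1403   1,848,633.1226
  Σ                 56,993.8286   309,911.0478   2,255,849.9363
P = 56,993.8286.
Convexity = Σ t(t+1)·PV / [P·(1+y)²] = 2,255,849.9363 / (56,993.8286 × 1.157776) = 34.18675.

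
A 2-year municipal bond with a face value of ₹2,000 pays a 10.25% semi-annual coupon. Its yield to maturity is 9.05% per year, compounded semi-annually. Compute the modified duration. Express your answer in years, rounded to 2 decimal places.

Periodic yield y = 0.04525. First find Macaulay duration:
  t   CF        PV=CF/(1+0.04525)^t    t·PV
  1       102.50        98.0627        98.0627
  2       102.50        93.8174       187.6349
  3       102.50        89.7560       269.2679
  4     2,102.50     1,761.3891     7,045.5563
  Σ                  2,043.0251     7,600.5217
P = 2,043.0251; Macaulay duration = 7,600.5217 / 2,043.0251 = 3.72023 half-year periods = 1.86011 years.
Modified duration = D_Mac / (1 + y) = 1.86011 / 1.04525 = 1.77959 years.

1.78 years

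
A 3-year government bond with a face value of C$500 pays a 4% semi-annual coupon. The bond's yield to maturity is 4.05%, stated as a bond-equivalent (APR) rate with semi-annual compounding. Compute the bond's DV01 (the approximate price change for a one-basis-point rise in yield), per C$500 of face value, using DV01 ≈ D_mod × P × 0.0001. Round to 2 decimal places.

C$0.14

Periodic yield y = 0.02025.
  t   CF        PV=CF/(1+0.02025)^t    t·PV
  1        10.00         9.8015         9.8015
  2        10.00         9.6070        19.2140
  3        10.00         9.4163        28.2489
  4        10.00         9.2294        36.9176
  5        10.00         9.0462        45.2311
  6       510.00       452.2000     2,713.2000
  Σ                    499.3004     2,852.6130
P = 499.3004; D_Mac = 5.71322 half-year periods = 2.85661 yrs; D_mod = 2.79991 yrs.
DV01 ≈ 2.79991 × 499.3004 × 0.0001 = 0.139800.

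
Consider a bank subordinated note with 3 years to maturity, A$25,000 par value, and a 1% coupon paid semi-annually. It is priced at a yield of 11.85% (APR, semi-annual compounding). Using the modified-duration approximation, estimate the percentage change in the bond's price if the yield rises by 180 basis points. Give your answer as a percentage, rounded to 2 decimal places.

-5.02%

Periodic yield y = 0.05925. Modified duration first:
  t   CF        PV=CF/(1+0.05925)^t    t·PV
  1       125.00       118.0080       118.0080
  2       125.00       111.4072       222.8143
  3       125.00       105.1755       315.5265
  4       125.00        99.2924       397.1697
  5       125.00        93.7384       468.6921
  6    25,125.00    17,787.5132   106,725.0790
  Σ                 18,315.1347   108,247.2896
P = 18,315.1347; D_Mac = 5.91026 half-year periods = 2.95513 yrs; D_mod = 2.95513/(1+0.05925) = 2.78983 yrs.
ΔP/P ≈ -D_mod · Δy = -2.78983 × (+0.018) = -0.050217 = -5.0217%.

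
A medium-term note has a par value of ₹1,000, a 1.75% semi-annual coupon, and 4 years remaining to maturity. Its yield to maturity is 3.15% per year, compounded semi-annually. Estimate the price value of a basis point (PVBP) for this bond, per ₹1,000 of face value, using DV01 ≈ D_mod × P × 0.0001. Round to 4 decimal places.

₹0.3617

Periodic yield y = 0.01575.
  t   CF        PV=CF/(1+0.01575)^t    t·PV
  1         8.75         8.6143         8.6143
  2         8.75         8.4808        16.9615
  3         8.75         8.3493        25.0478
  4         8.75         8.2198        32.8792
  5         8.75         8.0923        40.4617
  6         8.75         7.9669        47.8011
  7         8.75         7.8433        54.9033
  8     1,008.75       890.2027     7,121.6215
  Σ                    947.7693     7,348.2903
P = 947.7693; D_Mac = 7.75325 half-year periods = 3.87662 yrs; D_mod = 3.81651 yrs.
DV01 ≈ 3.81651 × 947.7693 × 0.0001 = 0.361717.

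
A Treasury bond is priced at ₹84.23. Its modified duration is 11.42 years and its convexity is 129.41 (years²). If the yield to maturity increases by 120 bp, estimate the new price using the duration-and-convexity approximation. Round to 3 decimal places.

₹73.472

Duration effect: -D_mod·Δy = -11.42 × (+0.012) = -0.137040
Convexity effect: ½·C·(Δy)² = 0.5 × 129.41 × (0.012)² = +0.00931752
ΔP/P ≈ -0.137040 + 0.00931752 = -0.12772248
New price ≈ 84.23 × (1 - 0.12772248) = 73.4719355096.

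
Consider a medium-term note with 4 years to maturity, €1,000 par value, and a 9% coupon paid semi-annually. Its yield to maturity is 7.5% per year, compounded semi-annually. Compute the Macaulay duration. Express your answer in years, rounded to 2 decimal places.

Periodic yield y = 0.0375. Discount each cash flow and weight by its period:
  t   CF        PV=CF/(1+0.0375)^t    t·PV
  1        45.00        43.3735        43.3735
  2        45.00        41.8058        83.6116
  3        45.00        40.2947       120.8842
  4        45.00        38.8383       155.3532
  5        45.00        37.4345       187.1725
  6        45.00        36.0814       216.4886
  7        45.00        34.7773       243.4411
  8     1,045.00       778.4155     6,227.3236
  Σ                  1,051.0210     7,277.6482
Price P = Σ PV = 1,051.0210.
Macaulay duration = Σ(t·PV) / P = 7,277.6482 / 1,051.0210 = 6.92436 half-year periods.
In years: 6.92436 / 2 = 3.46218 years.

3.46 years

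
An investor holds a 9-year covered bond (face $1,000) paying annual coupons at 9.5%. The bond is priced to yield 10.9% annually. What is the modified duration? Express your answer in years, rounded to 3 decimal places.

5.699 years

Periodic yield y = 0.109. First find Macaulay duration:
  t   CF        PV=CF/(1+0.109)^t    t·PV
  1        95.00        85.6628        85.6628
  2        95.00        77.2432       154.4865
  3        95.00        69.6513       208.9538
  4        95.00        62.8055       251.2219
  5        95.00        56.6325       283.1626
  6        95.00        51.0663       306.3978
  7        95.00        46.0472       322.3301
  8        95.00        41.5213       332.1706
  9     1,095.00       431.5491     3,883.9418
  Σ                    922.1791     5,828.3277
P = 922.1791; Macaulay duration = 5,828.3277 / 922.1791 = 6.32017 years.
Modified duration = D_Mac / (1 + y) = 6.32017 / 1.109 = 5.69898 years.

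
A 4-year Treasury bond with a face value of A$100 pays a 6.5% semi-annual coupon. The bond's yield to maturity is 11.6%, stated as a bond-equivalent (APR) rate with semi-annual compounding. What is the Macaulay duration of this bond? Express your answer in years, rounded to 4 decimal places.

3.5407 years

Periodic yield y = 0.058. Discount each cash flow and weight by its period:
  t   CF        PV=CF/(1+0.058)^t    t·PV
  1         3.25         3.0718         3.0718
  2         3.25         2.9034         5.8069
  3         3.25         2.7443         8.2328
  4         3.25         2.5938        10.3753
  5         3.25         2.4516        12.2582
  6         3.25         2.3172        13.9034
  7         3.25         2.1902        15.3314
  8       103.25        65.7665       526.1320
  Σ                     84.0389       595.1117
Price P = Σ PV = 84.0389.
Macaulay duration = Σ(t·PV) / P = 595.1117 / 84.0389 = 7.08138 half-year periods.
In years: 7.08138 / 2 = 3.54069 years.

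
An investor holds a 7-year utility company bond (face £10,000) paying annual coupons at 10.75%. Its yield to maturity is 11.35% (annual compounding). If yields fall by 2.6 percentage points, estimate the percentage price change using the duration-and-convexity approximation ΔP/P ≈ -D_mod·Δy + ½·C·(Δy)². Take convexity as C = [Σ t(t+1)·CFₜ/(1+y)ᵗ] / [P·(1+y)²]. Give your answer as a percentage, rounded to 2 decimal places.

+13.25%

With y = 0.1135:
  t   CF        PV=CF/(1+0.1135)^t    t·PV        t(t+1)·PV
  1     1,075.00       965.4243       965.4243       1,930.8487
  2     1,075.00       867.0178     1,734.0356       5,202.1069
  3     1,075.00       778.6420     2,335.9259       9,343.7034
  4     1,075.00       699.2743     2,797.0973      13,985.4864
  5     1,075.00       627.9967     3,139.9835      18,839.9008
  6     1,075.00       563.9845     3,383.9067      23,687.3472
  7    11,075.00     5,218.0974    36,526.6821     292,213.4571
  Σ                  9,720.4370    50,883.0555     365,202.8505
P = 9,720.4370; D_Mac = 5.23465 yrs; D_mod = 4.70107 yrs; C = 30.30176.
Duration effect: -4.70107 × (-0.026) = +0.122228
Convexity effect: 0.5 × 30.30176 × (-0.026)² = +0.0102420
ΔP/P ≈ +0.122228 + 0.0102420 = +0.132470 = +13.2470%.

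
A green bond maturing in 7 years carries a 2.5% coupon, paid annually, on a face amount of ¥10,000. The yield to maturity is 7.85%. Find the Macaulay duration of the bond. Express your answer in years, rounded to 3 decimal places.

6.400 years

Periodic yield y = 0.0785. Discount each cash flow and weight by its year:
  t   CF        PV=CF/(1+0.0785)^t    t·PV
  1       250.00       231.8034       231.8034
  2       250.00       214.9313       429.8626
  3       250.00       199.2873       597.8618
  4       250.00       184.7819       739.1276
  5       250.00       171.3323       856.6615
  6       250.00       158.8617       953.1700
  7    10,250.00     6,039.2474    42,274.7316
  Σ                  7,200.2453    46,083.2186
Price P = Σ PV = 7,200.2453.
Macaulay duration = Σ(t·PV) / P = 46,083.2186 / 7,200.2453 = 6.40023 years.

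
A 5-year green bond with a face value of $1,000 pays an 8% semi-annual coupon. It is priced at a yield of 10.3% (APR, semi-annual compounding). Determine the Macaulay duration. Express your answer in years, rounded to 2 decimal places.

4.17 years

Periodic yield y = 0.0515. Discount each cash flow and weight by its period:
  t   CF        PV=CF/(1+0.0515)^t    t·PV
  1        40.00        38.0409        38.0409
  2        40.00        36.1777        72.3555
  3        40.00        34.4058       103.2175
  4        40.00        32.7207       130.8829
  5        40.00        31.1181       155.5907
  6        40.00        29.5940       177.5643
  7        40.00        28.1446       197.0122
  8        40.00        26.7661       214.1291
  9        40.00        25.4552       229.0968
  10    1,040.00       629.4200     6,294.2004
  Σ                    911.8434     7,612.0903
Price P = Σ PV = 911.8434.
Macaulay duration = Σ(t·PV) / P = 7,612.0903 / 911.8434 = 8.34802 half-year periods.
In years: 8.34802 / 2 = 4.17401 years.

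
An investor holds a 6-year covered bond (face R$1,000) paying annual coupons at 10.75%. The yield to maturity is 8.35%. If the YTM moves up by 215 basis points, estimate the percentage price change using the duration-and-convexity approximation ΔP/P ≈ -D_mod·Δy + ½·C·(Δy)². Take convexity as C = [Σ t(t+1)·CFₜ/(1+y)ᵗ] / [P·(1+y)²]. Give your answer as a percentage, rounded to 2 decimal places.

With y = 0.0835:
  t   CF        PV=CF/(1+0.0835)^t    t·PV        t(t+1)·PV
  1       107.50        99.2155        99.2155         198.4310
  2       107.50        91.5695       183.1389         549.4167
  3       107.50        84.5126       253.5379       1,014.1518
  4       107.50        77.9997       311.9987       1,559.9935
  5       107.50        71.9886       359.9431       2,159.6588
  6     1,107.50       684.4949     4,106.9696      28,748.7874
  Σ                  1,109.7809     5,314.8038      34,230.4393
P = 1,109.7809; D_Mac = 4.78906 yrs; D_mod = 4.41999 yrs; C = 26.27347.
Duration effect: -4.41999 × (+0.0215) = -0.095030
Convexity effect: 0.5 × 26.27347 × (0.0215)² = +0.0060725
ΔP/P ≈ -0.095030 + 0.0060725 = -0.088957 = -8.8957%.

-8.90%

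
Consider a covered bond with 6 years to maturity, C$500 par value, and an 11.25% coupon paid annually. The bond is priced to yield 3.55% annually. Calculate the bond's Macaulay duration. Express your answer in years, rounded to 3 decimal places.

Periodic yield y = 0.0355. Discount each cash flow and weight by its year:
  t   CF        PV=CF/(1+0.0355)^t    t·PV
  1        56.25        54.3216        54.3216
  2        56.25        52.4593       104.9186
  3        56.25        50.6608       151.9825
  4        56.25        48.9240       195.6961
  5        56.25        47.2468       236.2338
  6       556.25       451.2003     2,707.2020
  Σ                    704.8128     3,450.3544
Price P = Σ PV = 704.8128.
Macaulay duration = Σ(t·PV) / P = 3,450.3544 / 704.8128 = 4.89542 years.

4.895 years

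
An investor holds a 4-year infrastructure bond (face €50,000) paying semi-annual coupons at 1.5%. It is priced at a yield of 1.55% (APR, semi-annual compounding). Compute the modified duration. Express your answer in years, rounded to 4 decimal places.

Periodic yield y = 0.00775. First find Macaulay duration:
  t   CF        PV=CF/(1+0.00775)^t    t·PV
  1       375.00       372.1161       372.1161
  2       375.00       369.2544       738.5088
  3       375.00       366.4147     1,099.2440
  4       375.00       363.5968     1,454.3872
  5       375.00       360.8006     1,804.0029
  6       375.00       358.0259     2,148.1553
  7       375.00       355.2725     2,486.9077
  8    50,375.00    47,357.9184   378,863.3469
  Σ                 49,903.3993   388,966.6688
P = 49,903.3993; Macaulay duration = 388,966.6688 / 49,903.3993 = 7.79439 half-year periods = 3.89720 years.
Modified duration = D_Mac / (1 + y) = 3.89720 / 1.00775 = 3.86723 years.

3.8672 years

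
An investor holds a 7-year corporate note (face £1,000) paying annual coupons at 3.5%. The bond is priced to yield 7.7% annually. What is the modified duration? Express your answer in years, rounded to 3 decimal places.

Periodic yield y = 0.077. First find Macaulay duration:
  t   CF        PV=CF/(1+0.077)^t    t·PV
  1        35.00        32.4977        32.4977
  2        35.00        30.1743        60.3485
  3        35.00        28.0170        84.0509
  4        35.00        26.0139       104.0555
  5        35.00        24.1540       120.7701
  6        35.00        22.4271       134.5628
  7     1,035.00       615.7869     4,310.5081
  Σ                    779.0708     4,846.7937
P = 779.0708; Macaulay duration = 4,846.7937 / 779.0708 = 6.22125 years.
Modified duration = D_Mac / (1 + y) = 6.22125 / 1.077 = 5.77646 years.

5.776 years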